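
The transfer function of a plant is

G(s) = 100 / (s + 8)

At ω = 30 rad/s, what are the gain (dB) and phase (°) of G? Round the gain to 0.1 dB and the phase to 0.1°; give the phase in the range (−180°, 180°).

10.2 dB, -75.1°

At s = jω = j30:
pole (s+8): 8 + j30 → |·| = √(8²+30²) = √964 ≈ 31.048, ∠ = arctan(30/8) ≈ 75.07°
|G| = 100 / 31.048 ≈ 3.2208
Gain = 20 log₁₀(3.2208) ≈ 10.16 dB
∠G = 0.00° − 75.07° = -75.07°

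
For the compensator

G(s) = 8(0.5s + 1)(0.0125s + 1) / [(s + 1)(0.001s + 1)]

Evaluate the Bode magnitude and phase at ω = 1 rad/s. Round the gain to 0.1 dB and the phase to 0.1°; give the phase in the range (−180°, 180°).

16.0 dB, -17.8°

At ω = 1 rad/s:
zero (1 + j1·0.5) = 1 + j0.5 → |·| ≈ 1.118, ∠ ≈ 26.57°
zero (1 + j1·0.0125) = 1 + j0.0125 → |·| ≈ 1.0001, ∠ ≈ 0.72°
pole (1 + j1·1) = 1 + j1 → |·| ≈ 1.4142, ∠ ≈ 45.00°
pole (1 + j1·0.001) = 1 + j0.001 → |·| ≈ 1, ∠ ≈ 0.06°
|G| = 8 · 1.118 · 1.0001 / (1.4142 · 1) ≈ 6.3251
Gain = 20 log₁₀(6.3251) ≈ 16.02 dB
∠G = (26.57° + 0.72°) − (45.00° + 0.06°) = -17.77°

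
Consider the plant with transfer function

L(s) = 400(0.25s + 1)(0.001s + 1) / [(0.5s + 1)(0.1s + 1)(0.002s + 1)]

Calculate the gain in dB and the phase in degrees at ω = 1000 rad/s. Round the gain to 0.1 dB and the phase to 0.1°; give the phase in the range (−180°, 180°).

2.0 dB, -108.0°

At ω = 1000 rad/s:
zero (1 + j1000·0.25) = 1 + j250 → |·| ≈ 250, ∠ ≈ 89.77°
zero (1 + j1000·0.001) = 1 + j1 → |·| ≈ 1.4142, ∠ ≈ 45.00°
pole (1 + j1000·0.5) = 1 + j500 → |·| ≈ 500, ∠ ≈ 89.89°
pole (1 + j1000·0.1) = 1 + j100 → |·| ≈ 100, ∠ ≈ 89.43°
pole (1 + j1000·0.002) = 1 + j2 → |·| ≈ 2.2361, ∠ ≈ 63.43°
|L| = 400 · 250 · 1.4142 / (500 · 100 · 2.2361) ≈ 1.2649
Gain = 20 log₁₀(1.2649) ≈ 2.04 dB
∠L = (89.77° + 45.00°) − (89.89° + 89.43° + 63.43°) = -107.98°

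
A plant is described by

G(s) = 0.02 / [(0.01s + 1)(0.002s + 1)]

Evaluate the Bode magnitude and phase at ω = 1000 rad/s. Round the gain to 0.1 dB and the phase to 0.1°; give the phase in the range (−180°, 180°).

-61.0 dB, -147.7°

At ω = 1000 rad/s:
pole (1 + j1000·0.01) = 1 + j10 → |·| ≈ 10.05, ∠ ≈ 84.29°
pole (1 + j1000·0.002) = 1 + j2 → |·| ≈ 2.2361, ∠ ≈ 63.43°
|G| = 0.02 · 1 / (10.05 · 2.2361) ≈ 0.00088996
Gain = 20 log₁₀(0.00088996) ≈ -61.01 dB
∠G = (0°) − (84.29° + 63.43°) = -147.72°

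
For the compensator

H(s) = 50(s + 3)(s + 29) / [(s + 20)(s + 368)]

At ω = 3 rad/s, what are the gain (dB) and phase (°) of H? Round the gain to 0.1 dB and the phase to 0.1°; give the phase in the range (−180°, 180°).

At s = jω = j3:
zero (s+3): 3 + j3 → |·| = √(3²+3²) = √18 ≈ 4.2426, ∠ = arctan(3/3) ≈ 45.00°
zero (s+29): 29 + j3 → |·| = √(29²+3²) = √850 ≈ 29.155, ∠ = arctan(3/29) ≈ 5.91°
pole (s+20): 20 + j3 → |·| = √(20²+3²) = √409 ≈ 20.224, ∠ = arctan(3/20) ≈ 8.53°
pole (s+368): 368 + j3 → |·| = √(368²+3²) = √135433 ≈ 368.01, ∠ = arctan(3/368) ≈ 0.47°
|H| = 50 · 123.69 / 7442.6 ≈ 0.83096
Gain = 20 log₁₀(0.83096) ≈ -1.61 dB
∠H = 50.91° − 9.00° = 41.91°

-1.6 dB, 41.9°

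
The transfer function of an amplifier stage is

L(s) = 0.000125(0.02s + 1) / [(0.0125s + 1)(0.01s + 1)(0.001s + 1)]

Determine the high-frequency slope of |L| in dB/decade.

-40 dB/decade

Each pole contributes −20 dB/decade at high frequency; each zero contributes +20 dB/decade.
Net: 1 zero(s) − 3 pole(s) → -40 dB/decade.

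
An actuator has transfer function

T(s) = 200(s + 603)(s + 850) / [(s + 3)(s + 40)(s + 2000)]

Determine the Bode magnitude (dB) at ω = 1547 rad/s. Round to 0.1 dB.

-20.3 dB

At s = jω = j1547:
zero (s+603): 603 + j1547 → |·| = √(603²+1547²) = √2756818 ≈ 1660.4, ∠ = arctan(1547/603) ≈ 68.70°
zero (s+850): 850 + j1547 → |·| = √(850²+1547²) = √3115709 ≈ 1765.1, ∠ = arctan(1547/850) ≈ 61.21°
pole (s+3): 3 + j1547 → |·| = √(3²+1547²) = √2393218 ≈ 1547, ∠ = arctan(1547/3) ≈ 89.89°
pole (s+40): 40 + j1547 → |·| = √(40²+1547²) = √2394809 ≈ 1547.5, ∠ = arctan(1547/40) ≈ 88.52°
pole (s+2000): 2000 + j1547 → |·| = √(2000²+1547²) = √6393209 ≈ 2528.5, ∠ = arctan(1547/2000) ≈ 37.72°
|T| = 200 · 2.9308e+06 / 6.0532e+09 ≈ 0.096835
Gain = 20 log₁₀(0.096835) ≈ -20.28 dB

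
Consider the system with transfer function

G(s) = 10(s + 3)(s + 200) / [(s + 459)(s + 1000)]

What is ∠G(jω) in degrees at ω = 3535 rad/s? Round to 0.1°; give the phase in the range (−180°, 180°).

At s = jω = j3535:
zero (s+3): 3 + j3535 → |·| = √(3²+3535²) = √12496234 ≈ 3535, ∠ = arctan(3535/3) ≈ 89.95°
zero (s+200): 200 + j3535 → |·| = √(200²+3535²) = √12536225 ≈ 3540.7, ∠ = arctan(3535/200) ≈ 86.76°
pole (s+459): 459 + j3535 → |·| = √(459²+3535²) = √12706906 ≈ 3564.7, ∠ = arctan(3535/459) ≈ 82.60°
pole (s+1000): 1000 + j3535 → |·| = √(1000²+3535²) = √13496225 ≈ 3673.7, ∠ = arctan(3535/1000) ≈ 74.20°
∠G = 176.71° − 156.80° = 19.91°

19.9°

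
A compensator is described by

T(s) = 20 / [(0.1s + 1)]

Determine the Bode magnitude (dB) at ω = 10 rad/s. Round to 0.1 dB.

At ω = 10 rad/s:
pole (1 + j10·0.1) = 1 + j1 → |·| ≈ 1.4142, ∠ ≈ 45.00°
|T| = 20 · 1 / (1.4142) ≈ 14.142
Gain = 20 log₁₀(14.142) ≈ 23.01 dB

23.0 dB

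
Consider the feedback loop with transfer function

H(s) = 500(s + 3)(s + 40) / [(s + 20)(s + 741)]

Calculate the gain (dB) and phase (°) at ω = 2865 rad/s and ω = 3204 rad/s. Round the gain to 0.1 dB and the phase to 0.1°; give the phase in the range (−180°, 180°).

At s = jω = j2865:
zero (s+3): 3 + j2865 → |·| = √(3²+2865²) = √8208234 ≈ 2865, ∠ = arctan(2865/3) ≈ 89.94°
zero (s+40): 40 + j2865 → |·| = √(40²+2865²) = √8209825 ≈ 2865.3, ∠ = arctan(2865/40) ≈ 89.20°
pole (s+20): 20 + j2865 → |·| = √(20²+2865²) = √8208625 ≈ 2865.1, ∠ = arctan(2865/20) ≈ 89.60°
pole (s+741): 741 + j2865 → |·| = √(741²+2865²) = √8757306 ≈ 2959.3, ∠ = arctan(2865/741) ≈ 75.50°
|H| = 500 · 8.2091e+06 / 8.4787e+06 ≈ 484.1
Gain = 20 log₁₀(484.1) ≈ 53.70 dB
∠H = 179.14° − 165.10° = 14.04°

At s = jω = j3204:
zero (s+3): 3 + j3204 → |·| = √(3²+3204²) = √10265625 ≈ 3204, ∠ = arctan(3204/3) ≈ 89.95°
zero (s+40): 40 + j3204 → |·| = √(40²+3204²) = √10267216 ≈ 3204.2, ∠ = arctan(3204/40) ≈ 89.28°
pole (s+20): 20 + j3204 → |·| = √(20²+3204²) = √10266016 ≈ 3204.1, ∠ = arctan(3204/20) ≈ 89.64°
pole (s+741): 741 + j3204 → |·| = √(741²+3204²) = √10814697 ≈ 3288.6, ∠ = arctan(3204/741) ≈ 76.98°
|H| = 500 · 1.0266e+07 / 1.0537e+07 ≈ 487.14
Gain = 20 log₁₀(487.14) ≈ 53.75 dB
∠H = 179.23° − 166.62° = 12.61°

ω = 2865: 53.7 dB, 14.0°; ω = 3204: 53.8 dB, 12.6°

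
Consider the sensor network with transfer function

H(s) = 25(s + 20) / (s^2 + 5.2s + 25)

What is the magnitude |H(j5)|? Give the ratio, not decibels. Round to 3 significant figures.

19.8

At s = jω = j5:
zero (s+20): 20 + j5 → |·| = √(20²+5²) = √425 ≈ 20.616, ∠ = arctan(5/20) ≈ 14.04°
quadratic: (j5)² + 5.2·j5 + 25 = 0 + j26 → |·| ≈ 26, ∠ ≈ 90.00°
|H| = 25 · 20.616 / 26 ≈ 19.823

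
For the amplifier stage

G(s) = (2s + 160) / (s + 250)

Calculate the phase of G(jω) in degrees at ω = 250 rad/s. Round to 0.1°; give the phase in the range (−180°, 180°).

Substitute s = j250:
Numerator: 2(j250) + 160 = 160 + j500
Denominator: (j250) + 250 = 250 + j250
|N| = √(160² + 500²) ≈ 524.98, ∠N ≈ 72.26°
|D| = √(250² + 250²) ≈ 353.55, ∠D ≈ 45.00°
∠G = 72.26° − 45.00° = 27.26°

27.3°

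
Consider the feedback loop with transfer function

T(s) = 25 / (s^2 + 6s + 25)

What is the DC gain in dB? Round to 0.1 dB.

T(0) = 25 / 25 = 1
20 log₁₀(1) ≈ 0.00 dB

0.0 dB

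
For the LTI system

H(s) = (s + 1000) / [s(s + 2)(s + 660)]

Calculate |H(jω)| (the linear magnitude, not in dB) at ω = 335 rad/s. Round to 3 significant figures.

At s = jω = j335:
zero (s+1000): 1000 + j335 → |·| = √(1000²+335²) = √1112225 ≈ 1054.6, ∠ = arctan(335/1000) ≈ 18.52°
pole (s+2): 2 + j335 → |·| = √(2²+335²) = √112229 ≈ 335.01, ∠ = arctan(335/2) ≈ 89.66°
pole (s+660): 660 + j335 → |·| = √(660²+335²) = √547825 ≈ 740.15, ∠ = arctan(335/660) ≈ 26.91°
pole at origin: |s| = 335, ∠ = 90.00° (in denominator)
|H| = 1 · 1054.6 / 8.3066e+07 ≈ 1.2696e-05

1.27e-05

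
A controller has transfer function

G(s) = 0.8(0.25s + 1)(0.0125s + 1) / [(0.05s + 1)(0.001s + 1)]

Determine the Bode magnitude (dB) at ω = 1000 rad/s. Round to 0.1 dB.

At ω = 1000 rad/s:
zero (1 + j1000·0.25) = 1 + j250 → |·| ≈ 250, ∠ ≈ 89.77°
zero (1 + j1000·0.0125) = 1 + j12.5 → |·| ≈ 12.54, ∠ ≈ 85.43°
pole (1 + j1000·0.05) = 1 + j50 → |·| ≈ 50.01, ∠ ≈ 88.85°
pole (1 + j1000·0.001) = 1 + j1 → |·| ≈ 1.4142, ∠ ≈ 45.00°
|G| = 0.8 · 250 · 12.54 / (50.01 · 1.4142) ≈ 35.462
Gain = 20 log₁₀(35.462) ≈ 31.00 dB

31.0 dB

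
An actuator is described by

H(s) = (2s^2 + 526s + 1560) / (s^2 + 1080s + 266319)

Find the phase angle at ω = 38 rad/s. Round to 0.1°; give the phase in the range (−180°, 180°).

85.0°

Substitute s = j38:
Numerator: 2(j38)^2 + 526(j38) + 1560 = -1328 + j19988
Denominator: (j38)^2 + 1080(j38) + 266319 = 264875 + j41040
|N| = √(1328² + 19988²) ≈ 20032, ∠N ≈ 93.80°
|D| = √(264875² + 41040²) ≈ 2.6804e+05, ∠D ≈ 8.81°
∠H = 93.80° − 8.81° = 84.99°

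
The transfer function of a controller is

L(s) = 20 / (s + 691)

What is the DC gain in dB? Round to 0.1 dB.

L(0) = 20 / (691) ≈ 0.028944
20 log₁₀(0.028944) ≈ -30.77 dB

-30.8 dB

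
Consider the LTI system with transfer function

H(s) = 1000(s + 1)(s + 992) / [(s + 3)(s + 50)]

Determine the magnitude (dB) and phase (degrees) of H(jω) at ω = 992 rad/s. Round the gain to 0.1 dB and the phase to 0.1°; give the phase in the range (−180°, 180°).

At s = jω = j992:
zero (s+1): 1 + j992 → |·| = √(1²+992²) = √984065 ≈ 992, ∠ = arctan(992/1) ≈ 89.94°
zero (s+992): 992 + j992 → |·| = √(992²+992²) = √1968128 ≈ 1402.9, ∠ = arctan(992/992) ≈ 45.00°
pole (s+3): 3 + j992 → |·| = √(3²+992²) = √984073 ≈ 992, ∠ = arctan(992/3) ≈ 89.83°
pole (s+50): 50 + j992 → |·| = √(50²+992²) = √986564 ≈ 993.26, ∠ = arctan(992/50) ≈ 87.11°
|H| = 1000 · 1.3917e+06 / 9.8531e+05 ≈ 1412.4
Gain = 20 log₁₀(1412.4) ≈ 63.00 dB
∠H = 134.94° − 176.94° = -42.00°

63.0 dB, -42.0°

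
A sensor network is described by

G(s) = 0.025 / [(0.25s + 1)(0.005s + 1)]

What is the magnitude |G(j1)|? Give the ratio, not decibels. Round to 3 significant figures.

0.0243

At ω = 1 rad/s:
pole (1 + j1·0.25) = 1 + j0.25 → |·| ≈ 1.0308, ∠ ≈ 14.04°
pole (1 + j1·0.005) = 1 + j0.005 → |·| ≈ 1, ∠ ≈ 0.29°
|G| = 0.025 · 1 / (1.0308 · 1) ≈ 0.024253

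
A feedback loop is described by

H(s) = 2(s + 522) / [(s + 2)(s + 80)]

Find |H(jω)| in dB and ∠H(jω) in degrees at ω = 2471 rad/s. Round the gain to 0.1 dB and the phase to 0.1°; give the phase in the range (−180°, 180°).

At s = jω = j2471:
zero (s+522): 522 + j2471 → |·| = √(522²+2471²) = √6378325 ≈ 2525.5, ∠ = arctan(2471/522) ≈ 78.07°
pole (s+2): 2 + j2471 → |·| = √(2²+2471²) = √6105845 ≈ 2471, ∠ = arctan(2471/2) ≈ 89.95°
pole (s+80): 80 + j2471 → |·| = √(80²+2471²) = √6112241 ≈ 2472.3, ∠ = arctan(2471/80) ≈ 88.15°
|H| = 2 · 2525.5 / 6.1091e+06 ≈ 0.0008268
Gain = 20 log₁₀(0.0008268) ≈ -61.65 dB
∠H = 78.07° − 178.10° = -100.03°

-61.7 dB, -100.0°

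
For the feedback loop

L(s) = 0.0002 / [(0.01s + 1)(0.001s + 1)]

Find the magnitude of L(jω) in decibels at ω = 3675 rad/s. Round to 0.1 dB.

At ω = 3675 rad/s:
pole (1 + j3675·0.01) = 1 + j36.75 → |·| ≈ 36.764, ∠ ≈ 88.44°
pole (1 + j3675·0.001) = 1 + j3.675 → |·| ≈ 3.8086, ∠ ≈ 74.78°
|L| = 0.0002 · 1 / (36.764 · 3.8086) ≈ 1.4284e-06
Gain = 20 log₁₀(1.4284e-06) ≈ -116.90 dB

-116.9 dB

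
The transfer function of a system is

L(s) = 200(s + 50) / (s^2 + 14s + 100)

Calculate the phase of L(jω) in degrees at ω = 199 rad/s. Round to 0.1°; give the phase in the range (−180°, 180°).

-100.1°

At s = jω = j199:
zero (s+50): 50 + j199 → |·| = √(50²+199²) = √42101 ≈ 205.19, ∠ = arctan(199/50) ≈ 75.90°
quadratic: (j199)² + 14·j199 + 100 = -39501 + j2786 → |·| ≈ 39599, ∠ ≈ 175.97°
∠L = 75.90° − 175.97° = -100.07°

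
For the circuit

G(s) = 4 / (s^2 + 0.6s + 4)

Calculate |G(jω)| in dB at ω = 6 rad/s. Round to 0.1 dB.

At s = jω = j6:
quadratic: (j6)² + 0.6·j6 + 4 = -32 + j3.6 → |·| ≈ 32.202, ∠ ≈ 173.58°
|G| = 4 / 32.202 ≈ 0.12422
Gain = 20 log₁₀(0.12422) ≈ -18.12 dB

-18.1 dB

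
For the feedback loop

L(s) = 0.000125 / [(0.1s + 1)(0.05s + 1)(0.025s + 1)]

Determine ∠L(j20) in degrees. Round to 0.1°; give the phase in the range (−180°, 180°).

At ω = 20 rad/s:
pole (1 + j20·0.1) = 1 + j2 → |·| ≈ 2.2361, ∠ ≈ 63.43°
pole (1 + j20·0.05) = 1 + j1 → |·| ≈ 1.4142, ∠ ≈ 45.00°
pole (1 + j20·0.025) = 1 + j0.5 → |·| ≈ 1.118, ∠ ≈ 26.57°
∠L = (0°) − (63.43° + 45.00° + 26.57°) = -135.00°

-135.0°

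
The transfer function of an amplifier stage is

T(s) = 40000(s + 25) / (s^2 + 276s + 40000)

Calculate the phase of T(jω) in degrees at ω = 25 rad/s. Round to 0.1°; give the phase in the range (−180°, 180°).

35.1°

At s = jω = j25:
zero (s+25): 25 + j25 → |·| = √(25²+25²) = √1250 ≈ 35.355, ∠ = arctan(25/25) ≈ 45.00°
quadratic: (j25)² + 276·j25 + 40000 = 39375 + j6900 → |·| ≈ 39975, ∠ ≈ 9.94°
∠T = 45.00° − 9.94° = 35.06°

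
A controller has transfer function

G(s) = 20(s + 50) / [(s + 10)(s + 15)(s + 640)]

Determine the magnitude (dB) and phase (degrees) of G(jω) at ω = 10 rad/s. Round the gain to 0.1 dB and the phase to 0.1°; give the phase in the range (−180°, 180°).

-44.1 dB, -68.3°

At s = jω = j10:
zero (s+50): 50 + j10 → |·| = √(50²+10²) = √2600 ≈ 50.99, ∠ = arctan(10/50) ≈ 11.31°
pole (s+10): 10 + j10 → |·| = √(10²+10²) = √200 ≈ 14.142, ∠ = arctan(10/10) ≈ 45.00°
pole (s+15): 15 + j10 → |·| = √(15²+10²) = √325 ≈ 18.028, ∠ = arctan(10/15) ≈ 33.69°
pole (s+640): 640 + j10 → |·| = √(640²+10²) = √409700 ≈ 640.08, ∠ = arctan(10/640) ≈ 0.90°
|G| = 20 · 50.99 / 1.6319e+05 ≈ 0.0062492
Gain = 20 log₁₀(0.0062492) ≈ -44.08 dB
∠G = 11.31° − 79.59° = -68.28°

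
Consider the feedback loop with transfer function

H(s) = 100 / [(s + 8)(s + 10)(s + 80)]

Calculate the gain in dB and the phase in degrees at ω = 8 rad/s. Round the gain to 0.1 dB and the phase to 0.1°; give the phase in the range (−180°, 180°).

At s = jω = j8:
pole (s+8): 8 + j8 → |·| = √(8²+8²) = √128 ≈ 11.314, ∠ = arctan(8/8) ≈ 45.00°
pole (s+10): 10 + j8 → |·| = √(10²+8²) = √164 ≈ 12.806, ∠ = arctan(8/10) ≈ 38.66°
pole (s+80): 80 + j8 → |·| = √(80²+8²) = √6464 ≈ 80.399, ∠ = arctan(8/80) ≈ 5.71°
|H| = 100 / 11649 ≈ 0.0085844
Gain = 20 log₁₀(0.0085844) ≈ -41.33 dB
∠H = 0.00° − 89.37° = -89.37°

-41.3 dB, -89.4°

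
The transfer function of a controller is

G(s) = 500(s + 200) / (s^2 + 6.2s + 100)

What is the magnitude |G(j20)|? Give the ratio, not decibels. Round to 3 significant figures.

At s = jω = j20:
zero (s+200): 200 + j20 → |·| = √(200²+20²) = √40400 ≈ 201, ∠ = arctan(20/200) ≈ 5.71°
quadratic: (j20)² + 6.2·j20 + 100 = -300 + j124 → |·| ≈ 324.62, ∠ ≈ 157.54°
|G| = 500 · 201 / 324.62 ≈ 309.59

310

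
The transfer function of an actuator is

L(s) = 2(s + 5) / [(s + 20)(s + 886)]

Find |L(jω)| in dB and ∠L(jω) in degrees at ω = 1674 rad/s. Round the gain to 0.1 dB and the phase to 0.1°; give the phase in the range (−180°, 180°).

-59.5 dB, -61.6°

At s = jω = j1674:
zero (s+5): 5 + j1674 → |·| = √(5²+1674²) = √2802301 ≈ 1674, ∠ = arctan(1674/5) ≈ 89.83°
pole (s+20): 20 + j1674 → |·| = √(20²+1674²) = √2802676 ≈ 1674.1, ∠ = arctan(1674/20) ≈ 89.32°
pole (s+886): 886 + j1674 → |·| = √(886²+1674²) = √3587272 ≈ 1894, ∠ = arctan(1674/886) ≈ 62.11°
|L| = 2 · 1674 / 3.1707e+06 ≈ 0.0010559
Gain = 20 log₁₀(0.0010559) ≈ -59.53 dB
∠L = 89.83° − 151.43° = -61.60°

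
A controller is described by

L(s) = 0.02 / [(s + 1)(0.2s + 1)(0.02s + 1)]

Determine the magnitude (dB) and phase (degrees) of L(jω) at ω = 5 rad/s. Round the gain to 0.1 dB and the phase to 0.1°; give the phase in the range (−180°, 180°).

-51.2 dB, -129.4°

At ω = 5 rad/s:
pole (1 + j5·1) = 1 + j5 → |·| ≈ 5.099, ∠ ≈ 78.69°
pole (1 + j5·0.2) = 1 + j1 → |·| ≈ 1.4142, ∠ ≈ 45.00°
pole (1 + j5·0.02) = 1 + j0.1 → |·| ≈ 1.005, ∠ ≈ 5.71°
|L| = 0.02 · 1 / (5.099 · 1.4142 · 1.005) ≈ 0.0027597
Gain = 20 log₁₀(0.0027597) ≈ -51.18 dB
∠L = (0°) − (78.69° + 45.00° + 5.71°) = -129.40°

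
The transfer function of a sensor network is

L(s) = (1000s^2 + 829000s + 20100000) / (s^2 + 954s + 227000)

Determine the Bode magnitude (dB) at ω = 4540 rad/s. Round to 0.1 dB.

Substitute s = j4540:
Numerator: 1000(j4540)^2 + 829000(j4540) + 20100000 = -20591500000 + j3763660000
Denominator: (j4540)^2 + 954(j4540) + 227000 = -20384600 + j4331160
|N| = √(20591500000² + 3763660000²) ≈ 2.0933e+10, ∠N ≈ 169.64°
|D| = √(20384600² + 4331160²) ≈ 2.084e+07, ∠D ≈ 168.00°
|L| = 2.0933e+10 / 2.084e+07 ≈ 1004.5
Gain = 20 log₁₀(1004.5) ≈ 60.04 dB

60.0 dB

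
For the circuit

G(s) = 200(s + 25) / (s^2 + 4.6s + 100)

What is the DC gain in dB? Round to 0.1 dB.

G(0) = 200·25 / 100 = 50
20 log₁₀(50) ≈ 33.98 dB

34.0 dB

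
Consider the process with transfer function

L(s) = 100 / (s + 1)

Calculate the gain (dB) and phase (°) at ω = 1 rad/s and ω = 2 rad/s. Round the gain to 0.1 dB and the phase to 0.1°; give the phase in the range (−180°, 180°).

ω = 1: 37.0 dB, -45.0°; ω = 2: 33.0 dB, -63.4°

At s = jω = j1:
pole (s+1): 1 + j1 → |·| = √(1²+1²) = √2 ≈ 1.4142, ∠ = arctan(1/1) ≈ 45.00°
|L| = 100 / 1.4142 ≈ 70.711
Gain = 20 log₁₀(70.711) ≈ 36.99 dB
∠L = 0.00° − 45.00° = -45.00°

At s = jω = j2:
pole (s+1): 1 + j2 → |·| = √(1²+2²) = √5 ≈ 2.2361, ∠ = arctan(2/1) ≈ 63.43°
|L| = 100 / 2.2361 ≈ 44.721
Gain = 20 log₁₀(44.721) ≈ 33.01 dB
∠L = 0.00° − 63.43° = -63.43°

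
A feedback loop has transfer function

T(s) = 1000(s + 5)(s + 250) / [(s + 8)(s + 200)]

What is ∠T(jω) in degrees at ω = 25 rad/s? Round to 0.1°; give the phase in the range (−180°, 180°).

5.0°

At s = jω = j25:
zero (s+5): 5 + j25 → |·| = √(5²+25²) = √650 ≈ 25.495, ∠ = arctan(25/5) ≈ 78.69°
zero (s+250): 250 + j25 → |·| = √(250²+25²) = √63125 ≈ 251.25, ∠ = arctan(25/250) ≈ 5.71°
pole (s+8): 8 + j25 → |·| = √(8²+25²) = √689 ≈ 26.249, ∠ = arctan(25/8) ≈ 72.26°
pole (s+200): 200 + j25 → |·| = √(200²+25²) = √40625 ≈ 201.56, ∠ = arctan(25/200) ≈ 7.13°
∠T = 84.40° − 79.39° = 5.01°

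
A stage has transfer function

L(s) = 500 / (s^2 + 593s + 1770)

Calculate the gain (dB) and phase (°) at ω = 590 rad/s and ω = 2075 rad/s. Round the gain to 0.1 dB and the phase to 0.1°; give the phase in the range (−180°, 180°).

ω = 590: -59.9 dB, -134.7°; ω = 2075: -79.0 dB, -164.0°

Substitute s = j590:
Numerator: 500 = 500 + j0
Denominator: (j590)^2 + 593(j590) + 1770 = -346330 + j349870
|N| = √(500² + 0²) ≈ 500, ∠N ≈ 0.00°
|D| = √(346330² + 349870²) ≈ 4.9229e+05, ∠D ≈ 134.71°
|L| = 500 / 4.9229e+05 ≈ 0.0010157
Gain = 20 log₁₀(0.0010157) ≈ -59.86 dB
∠L = 0.00° − 134.71° = -134.71°

Substitute s = j2075:
Numerator: 500 = 500 + j0
Denominator: (j2075)^2 + 593(j2075) + 1770 = -4303855 + j1230475
|N| = √(500² + 0²) ≈ 500, ∠N ≈ 0.00°
|D| = √(4303855² + 1230475²) ≈ 4.4763e+06, ∠D ≈ 164.04°
|L| = 500 / 4.4763e+06 ≈ 0.0001117
Gain = 20 log₁₀(0.0001117) ≈ -79.04 dB
∠L = 0.00° − 164.04° = -164.04°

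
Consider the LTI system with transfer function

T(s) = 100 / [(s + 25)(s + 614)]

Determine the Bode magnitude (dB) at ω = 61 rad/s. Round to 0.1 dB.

At s = jω = j61:
pole (s+25): 25 + j61 → |·| = √(25²+61²) = √4346 ≈ 65.924, ∠ = arctan(61/25) ≈ 67.71°
pole (s+614): 614 + j61 → |·| = √(614²+61²) = √380717 ≈ 617.02, ∠ = arctan(61/614) ≈ 5.67°
|T| = 100 / 40676 ≈ 0.0024585
Gain = 20 log₁₀(0.0024585) ≈ -52.19 dB

-52.2 dB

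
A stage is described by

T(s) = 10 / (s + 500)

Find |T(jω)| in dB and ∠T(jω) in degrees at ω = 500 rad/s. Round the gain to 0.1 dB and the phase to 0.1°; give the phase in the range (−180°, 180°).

At s = jω = j500:
pole (s+500): 500 + j500 → |·| = √(500²+500²) = √500000 ≈ 707.11, ∠ = arctan(500/500) ≈ 45.00°
|T| = 10 / 707.11 ≈ 0.014142
Gain = 20 log₁₀(0.014142) ≈ -36.99 dB
∠T = 0.00° − 45.00° = -45.00°

-37.0 dB, -45.0°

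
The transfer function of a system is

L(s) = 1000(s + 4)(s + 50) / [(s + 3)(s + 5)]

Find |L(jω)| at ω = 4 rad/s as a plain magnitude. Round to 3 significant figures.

At s = jω = j4:
zero (s+4): 4 + j4 → |·| = √(4²+4²) = √32 ≈ 5.6569, ∠ = arctan(4/4) ≈ 45.00°
zero (s+50): 50 + j4 → |·| = √(50²+4²) = √2516 ≈ 50.16, ∠ = arctan(4/50) ≈ 4.57°
pole (s+3): 3 + j4 → |·| = √(3²+4²) = √25 ≈ 5, ∠ = arctan(4/3) ≈ 53.13°
pole (s+5): 5 + j4 → |·| = √(5²+4²) = √41 ≈ 6.4031, ∠ = arctan(4/5) ≈ 38.66°
|L| = 1000 · 283.75 / 32.016 ≈ 8862.8

8.86e+03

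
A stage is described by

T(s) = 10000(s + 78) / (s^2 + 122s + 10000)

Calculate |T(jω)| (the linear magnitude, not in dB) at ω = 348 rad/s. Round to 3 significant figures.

At s = jω = j348:
zero (s+78): 78 + j348 → |·| = √(78²+348²) = √127188 ≈ 356.63, ∠ = arctan(348/78) ≈ 77.37°
quadratic: (j348)² + 122·j348 + 10000 = -111104 + j42456 → |·| ≈ 1.1894e+05, ∠ ≈ 159.09°
|T| = 10000 · 356.63 / 1.1894e+05 ≈ 29.984

30.0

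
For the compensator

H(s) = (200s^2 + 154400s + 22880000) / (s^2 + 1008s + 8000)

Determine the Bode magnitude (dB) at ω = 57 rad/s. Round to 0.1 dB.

Substitute s = j57:
Numerator: 200(j57)^2 + 154400(j57) + 22880000 = 22230200 + j8800800
Denominator: (j57)^2 + 1008(j57) + 8000 = 4751 + j57456
|N| = √(22230200² + 8800800²) ≈ 2.3909e+07, ∠N ≈ 21.60°
|D| = √(4751² + 57456²) ≈ 57652, ∠D ≈ 85.27°
|H| = 2.3909e+07 / 57652 ≈ 414.71
Gain = 20 log₁₀(414.71) ≈ 52.35 dB

52.4 dB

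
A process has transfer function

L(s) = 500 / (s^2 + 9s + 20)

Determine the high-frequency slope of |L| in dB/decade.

-40 dB/decade

Each pole contributes −20 dB/decade at high frequency; each zero contributes +20 dB/decade.
Net: 0 zero(s) − 2 pole(s) → -40 dB/decade.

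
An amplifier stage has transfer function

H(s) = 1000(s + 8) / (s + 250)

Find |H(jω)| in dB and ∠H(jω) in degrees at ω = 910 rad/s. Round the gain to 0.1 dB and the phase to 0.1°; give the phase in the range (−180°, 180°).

59.7 dB, 14.9°

At s = jω = j910:
zero (s+8): 8 + j910 → |·| = √(8²+910²) = √828164 ≈ 910.04, ∠ = arctan(910/8) ≈ 89.50°
pole (s+250): 250 + j910 → |·| = √(250²+910²) = √890600 ≈ 943.72, ∠ = arctan(910/250) ≈ 74.64°
|H| = 1000 · 910.04 / 943.72 ≈ 964.31
Gain = 20 log₁₀(964.31) ≈ 59.68 dB
∠H = 89.50° − 74.64° = 14.86°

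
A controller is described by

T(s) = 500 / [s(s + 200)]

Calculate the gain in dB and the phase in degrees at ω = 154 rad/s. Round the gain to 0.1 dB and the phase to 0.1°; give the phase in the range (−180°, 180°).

-37.8 dB, -127.6°

At s = jω = j154:
pole (s+200): 200 + j154 → |·| = √(200²+154²) = √63716 ≈ 252.42, ∠ = arctan(154/200) ≈ 37.60°
pole at origin: |s| = 154, ∠ = 90.00° (in denominator)
|T| = 500 / 38873 ≈ 0.012862
Gain = 20 log₁₀(0.012862) ≈ -37.81 dB
∠T = 0.00° − 127.60° = -127.60°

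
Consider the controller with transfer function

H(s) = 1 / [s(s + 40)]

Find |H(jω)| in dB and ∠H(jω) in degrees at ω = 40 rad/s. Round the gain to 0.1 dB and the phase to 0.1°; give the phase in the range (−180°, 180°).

At s = jω = j40:
pole (s+40): 40 + j40 → |·| = √(40²+40²) = √3200 ≈ 56.569, ∠ = arctan(40/40) ≈ 45.00°
pole at origin: |s| = 40, ∠ = 90.00° (in denominator)
|H| = 1 / 2262.8 ≈ 0.00044193
Gain = 20 log₁₀(0.00044193) ≈ -67.09 dB
∠H = 0.00° − 135.00° = -135.00°

-67.1 dB, -135.0°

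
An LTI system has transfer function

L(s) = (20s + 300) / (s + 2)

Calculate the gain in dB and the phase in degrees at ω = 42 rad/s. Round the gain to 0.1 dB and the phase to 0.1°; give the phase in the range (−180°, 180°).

26.5 dB, -16.9°

Substitute s = j42:
Numerator: 20(j42) + 300 = 300 + j840
Denominator: (j42) + 2 = 2 + j42
|N| = √(300² + 840²) ≈ 891.96, ∠N ≈ 70.35°
|D| = √(2² + 42²) ≈ 42.048, ∠D ≈ 87.27°
|L| = 891.96 / 42.048 ≈ 21.213
Gain = 20 log₁₀(21.213) ≈ 26.53 dB
∠L = 70.35° − 87.27° = -16.92°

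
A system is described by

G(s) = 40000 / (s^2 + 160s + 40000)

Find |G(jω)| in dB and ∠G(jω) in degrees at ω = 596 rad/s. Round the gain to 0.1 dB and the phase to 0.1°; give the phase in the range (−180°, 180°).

At s = jω = j596:
quadratic: (j596)² + 160·j596 + 40000 = -315216 + j95360 → |·| ≈ 3.2932e+05, ∠ ≈ 163.17°
|G| = 40000 / 3.2932e+05 ≈ 0.12146
Gain = 20 log₁₀(0.12146) ≈ -18.31 dB
∠G = 0.00° − 163.17° = -163.17°

-18.3 dB, -163.2°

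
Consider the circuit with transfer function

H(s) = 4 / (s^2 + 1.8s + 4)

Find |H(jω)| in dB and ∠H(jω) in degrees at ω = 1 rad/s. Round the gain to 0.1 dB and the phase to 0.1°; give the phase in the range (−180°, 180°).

1.2 dB, -31.0°

At s = jω = j1:
quadratic: (j1)² + 1.8·j1 + 4 = 3 + j1.8 → |·| ≈ 3.4986, ∠ ≈ 30.96°
|H| = 4 / 3.4986 ≈ 1.1433
Gain = 20 log₁₀(1.1433) ≈ 1.16 dB
∠H = 0.00° − 30.96° = -30.96°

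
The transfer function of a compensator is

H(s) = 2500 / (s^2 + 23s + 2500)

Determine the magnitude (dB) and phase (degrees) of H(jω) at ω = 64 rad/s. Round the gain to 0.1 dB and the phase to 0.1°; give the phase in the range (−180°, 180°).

At s = jω = j64:
quadratic: (j64)² + 23·j64 + 2500 = -1596 + j1472 → |·| ≈ 2171.2, ∠ ≈ 137.31°
|H| = 2500 / 2171.2 ≈ 1.1514
Gain = 20 log₁₀(1.1514) ≈ 1.22 dB
∠H = 0.00° − 137.31° = -137.31°

1.2 dB, -137.3°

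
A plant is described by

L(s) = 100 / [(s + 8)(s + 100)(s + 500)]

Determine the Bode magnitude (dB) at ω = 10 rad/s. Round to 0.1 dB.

-76.2 dB

At s = jω = j10:
pole (s+8): 8 + j10 → |·| = √(8²+10²) = √164 ≈ 12.806, ∠ = arctan(10/8) ≈ 51.34°
pole (s+100): 100 + j10 → |·| = √(100²+10²) = √10100 ≈ 100.5, ∠ = arctan(10/100) ≈ 5.71°
pole (s+500): 500 + j10 → |·| = √(500²+10²) = √250100 ≈ 500.1, ∠ = arctan(10/500) ≈ 1.15°
|L| = 100 / 6.4363e+05 ≈ 0.00015537
Gain = 20 log₁₀(0.00015537) ≈ -76.17 dB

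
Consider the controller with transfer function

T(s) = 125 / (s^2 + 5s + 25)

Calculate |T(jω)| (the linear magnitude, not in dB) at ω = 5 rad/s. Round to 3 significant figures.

5.00

At s = jω = j5:
quadratic: (j5)² + 5·j5 + 25 = 0 + j25 → |·| ≈ 25, ∠ ≈ 90.00°
|T| = 125 / 25 ≈ 5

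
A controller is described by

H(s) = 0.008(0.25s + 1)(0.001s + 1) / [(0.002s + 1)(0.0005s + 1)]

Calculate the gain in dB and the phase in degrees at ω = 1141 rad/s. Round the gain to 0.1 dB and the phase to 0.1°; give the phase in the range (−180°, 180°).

At ω = 1141 rad/s:
zero (1 + j1141·0.25) = 1 + j285.25 → |·| ≈ 285.25, ∠ ≈ 89.80°
zero (1 + j1141·0.001) = 1 + j1.141 → |·| ≈ 1.5172, ∠ ≈ 48.77°
pole (1 + j1141·0.002) = 1 + j2.282 → |·| ≈ 2.4915, ∠ ≈ 66.34°
pole (1 + j1141·0.0005) = 1 + j0.5705 → |·| ≈ 1.1513, ∠ ≈ 29.70°
|H| = 0.008 · 285.25 · 1.5172 / (2.4915 · 1.1513) ≈ 1.207
Gain = 20 log₁₀(1.207) ≈ 1.63 dB
∠H = (89.80° + 48.77°) − (66.34° + 29.70°) = 42.53°

1.6 dB, 42.5°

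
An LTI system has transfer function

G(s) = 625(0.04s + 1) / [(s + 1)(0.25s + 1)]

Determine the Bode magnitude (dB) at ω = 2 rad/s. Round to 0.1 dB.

48.0 dB

At ω = 2 rad/s:
zero (1 + j2·0.04) = 1 + j0.08 → |·| ≈ 1.0032, ∠ ≈ 4.57°
pole (1 + j2·1) = 1 + j2 → |·| ≈ 2.2361, ∠ ≈ 63.43°
pole (1 + j2·0.25) = 1 + j0.5 → |·| ≈ 1.118, ∠ ≈ 26.57°
|G| = 625 · 1.0032 / (2.2361 · 1.118) ≈ 250.8
Gain = 20 log₁₀(250.8) ≈ 47.99 dB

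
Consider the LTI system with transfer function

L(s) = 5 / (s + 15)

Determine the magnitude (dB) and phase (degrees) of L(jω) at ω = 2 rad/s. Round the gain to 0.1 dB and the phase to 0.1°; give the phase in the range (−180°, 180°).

-9.6 dB, -7.6°

Substitute s = j2:
Numerator: 5 = 5 + j0
Denominator: (j2) + 15 = 15 + j2
|N| = √(5² + 0²) ≈ 5, ∠N ≈ 0.00°
|D| = √(15² + 2²) ≈ 15.133, ∠D ≈ 7.59°
|L| = 5 / 15.133 ≈ 0.3304
Gain = 20 log₁₀(0.3304) ≈ -9.62 dB
∠L = 0.00° − 7.59° = -7.59°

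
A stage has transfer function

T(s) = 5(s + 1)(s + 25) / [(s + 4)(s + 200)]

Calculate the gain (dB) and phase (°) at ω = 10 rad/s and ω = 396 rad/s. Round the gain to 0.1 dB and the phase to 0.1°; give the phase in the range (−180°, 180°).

ω = 10: -4.1 dB, 35.0°; ω = 396: 13.0 dB, 23.6°

At s = jω = j10:
zero (s+1): 1 + j10 → |·| = √(1²+10²) = √101 ≈ 10.05, ∠ = arctan(10/1) ≈ 84.29°
zero (s+25): 25 + j10 → |·| = √(25²+10²) = √725 ≈ 26.926, ∠ = arctan(10/25) ≈ 21.80°
pole (s+4): 4 + j10 → |·| = √(4²+10²) = √116 ≈ 10.77, ∠ = arctan(10/4) ≈ 68.20°
pole (s+200): 200 + j10 → |·| = √(200²+10²) = √40100 ≈ 200.25, ∠ = arctan(10/200) ≈ 2.86°
|T| = 5 · 270.61 / 2156.7 ≈ 0.62737
Gain = 20 log₁₀(0.62737) ≈ -4.05 dB
∠T = 106.09° − 71.06° = 35.03°

At s = jω = j396:
zero (s+1): 1 + j396 → |·| = √(1²+396²) = √156817 ≈ 396, ∠ = arctan(396/1) ≈ 89.86°
zero (s+25): 25 + j396 → |·| = √(25²+396²) = √157441 ≈ 396.79, ∠ = arctan(396/25) ≈ 86.39°
pole (s+4): 4 + j396 → |·| = √(4²+396²) = √156832 ≈ 396.02, ∠ = arctan(396/4) ≈ 89.42°
pole (s+200): 200 + j396 → |·| = √(200²+396²) = √196816 ≈ 443.64, ∠ = arctan(396/200) ≈ 63.20°
|T| = 5 · 1.5713e+05 / 1.7569e+05 ≈ 4.4718
Gain = 20 log₁₀(4.4718) ≈ 13.01 dB
∠T = 176.25° − 152.62° = 23.63°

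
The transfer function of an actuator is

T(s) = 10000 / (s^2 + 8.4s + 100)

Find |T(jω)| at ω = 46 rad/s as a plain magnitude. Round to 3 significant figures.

At s = jω = j46:
quadratic: (j46)² + 8.4·j46 + 100 = -2016 + j386.4 → |·| ≈ 2052.7, ∠ ≈ 169.15°
|T| = 10000 / 2052.7 ≈ 4.8716

4.87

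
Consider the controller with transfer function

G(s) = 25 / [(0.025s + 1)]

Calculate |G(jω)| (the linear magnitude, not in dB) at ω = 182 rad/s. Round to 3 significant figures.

5.37

At ω = 182 rad/s:
pole (1 + j182·0.025) = 1 + j4.55 → |·| ≈ 4.6586, ∠ ≈ 77.60°
|G| = 25 · 1 / (4.6586) ≈ 5.3664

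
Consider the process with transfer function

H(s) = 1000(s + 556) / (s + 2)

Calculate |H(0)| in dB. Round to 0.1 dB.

108.9 dB

H(0) = 1000·556 / (2) = 2.78e+05
20 log₁₀(2.78e+05) ≈ 108.88 dB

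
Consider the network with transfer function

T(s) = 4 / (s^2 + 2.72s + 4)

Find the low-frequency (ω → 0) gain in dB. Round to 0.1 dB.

T(0) = 4 / 4 = 1
20 log₁₀(1) ≈ 0.00 dB

0.0 dB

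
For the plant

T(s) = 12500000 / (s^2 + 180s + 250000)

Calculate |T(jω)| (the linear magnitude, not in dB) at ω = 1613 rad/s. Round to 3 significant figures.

At s = jω = j1613:
quadratic: (j1613)² + 180·j1613 + 250000 = -2351769 + j290340 → |·| ≈ 2.3696e+06, ∠ ≈ 172.96°
|T| = 12500000 / 2.3696e+06 ≈ 5.2752

5.28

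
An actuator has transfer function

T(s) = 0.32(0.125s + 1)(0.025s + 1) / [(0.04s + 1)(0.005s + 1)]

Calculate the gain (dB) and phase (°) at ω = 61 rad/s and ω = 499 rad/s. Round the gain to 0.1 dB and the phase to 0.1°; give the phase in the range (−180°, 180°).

At ω = 61 rad/s:
zero (1 + j61·0.125) = 1 + j7.625 → |·| ≈ 7.6903, ∠ ≈ 82.53°
zero (1 + j61·0.025) = 1 + j1.525 → |·| ≈ 1.8236, ∠ ≈ 56.75°
pole (1 + j61·0.04) = 1 + j2.44 → |·| ≈ 2.637, ∠ ≈ 67.71°
pole (1 + j61·0.005) = 1 + j0.305 → |·| ≈ 1.0455, ∠ ≈ 16.96°
|T| = 0.32 · 7.6903 · 1.8236 / (2.637 · 1.0455) ≈ 1.6278
Gain = 20 log₁₀(1.6278) ≈ 4.23 dB
∠T = (82.53° + 56.75°) − (67.71° + 16.96°) = 54.61°

At ω = 499 rad/s:
zero (1 + j499·0.125) = 1 + j62.375 → |·| ≈ 62.383, ∠ ≈ 89.08°
zero (1 + j499·0.025) = 1 + j12.475 → |·| ≈ 12.515, ∠ ≈ 85.42°
pole (1 + j499·0.04) = 1 + j19.96 → |·| ≈ 19.985, ∠ ≈ 87.13°
pole (1 + j499·0.005) = 1 + j2.495 → |·| ≈ 2.6879, ∠ ≈ 68.16°
|T| = 0.32 · 62.383 · 12.515 / (19.985 · 2.6879) ≈ 4.6508
Gain = 20 log₁₀(4.6508) ≈ 13.35 dB
∠T = (89.08° + 85.42°) − (87.13° + 68.16°) = 19.21°

ω = 61: 4.2 dB, 54.6°; ω = 499: 13.4 dB, 19.2°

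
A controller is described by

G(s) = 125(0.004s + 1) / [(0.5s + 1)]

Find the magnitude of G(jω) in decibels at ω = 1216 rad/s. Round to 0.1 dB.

At ω = 1216 rad/s:
zero (1 + j1216·0.004) = 1 + j4.864 → |·| ≈ 4.9657, ∠ ≈ 78.38°
pole (1 + j1216·0.5) = 1 + j608 → |·| ≈ 608, ∠ ≈ 89.91°
|G| = 125 · 4.9657 / (608) ≈ 1.0209
Gain = 20 log₁₀(1.0209) ≈ 0.18 dB

0.2 dB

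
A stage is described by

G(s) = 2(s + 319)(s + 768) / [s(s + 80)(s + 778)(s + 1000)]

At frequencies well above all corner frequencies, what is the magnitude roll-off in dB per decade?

Each pole contributes −20 dB/decade at high frequency; each zero contributes +20 dB/decade.
Net: 2 zero(s) − 4 pole(s) → -40 dB/decade.

-40 dB/decade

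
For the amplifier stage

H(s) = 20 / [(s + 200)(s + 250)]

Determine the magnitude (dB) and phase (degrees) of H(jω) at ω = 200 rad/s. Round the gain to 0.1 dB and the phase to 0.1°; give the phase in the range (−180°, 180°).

At s = jω = j200:
pole (s+200): 200 + j200 → |·| = √(200²+200²) = √80000 ≈ 282.84, ∠ = arctan(200/200) ≈ 45.00°
pole (s+250): 250 + j200 → |·| = √(250²+200²) = √102500 ≈ 320.16, ∠ = arctan(200/250) ≈ 38.66°
|H| = 20 / 90554 ≈ 0.00022086
Gain = 20 log₁₀(0.00022086) ≈ -73.12 dB
∠H = 0.00° − 83.66° = -83.66°

-73.1 dB, -83.7°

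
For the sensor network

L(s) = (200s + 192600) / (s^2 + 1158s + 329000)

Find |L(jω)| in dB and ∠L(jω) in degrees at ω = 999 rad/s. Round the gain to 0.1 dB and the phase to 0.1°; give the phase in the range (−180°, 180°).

Substitute s = j999:
Numerator: 200(j999) + 192600 = 192600 + j199800
Denominator: (j999)^2 + 1158(j999) + 329000 = -669001 + j1156842
|N| = √(192600² + 199800²) ≈ 2.7752e+05, ∠N ≈ 46.05°
|D| = √(669001² + 1156842²) ≈ 1.3364e+06, ∠D ≈ 120.04°
|L| = 2.7752e+05 / 1.3364e+06 ≈ 0.20766
Gain = 20 log₁₀(0.20766) ≈ -13.65 dB
∠L = 46.05° − 120.04° = -73.99°

-13.7 dB, -74.0°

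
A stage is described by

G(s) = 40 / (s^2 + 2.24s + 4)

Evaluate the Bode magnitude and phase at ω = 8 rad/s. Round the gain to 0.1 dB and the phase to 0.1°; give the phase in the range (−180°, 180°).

At s = jω = j8:
quadratic: (j8)² + 2.24·j8 + 4 = -60 + j17.92 → |·| ≈ 62.619, ∠ ≈ 163.37°
|G| = 40 / 62.619 ≈ 0.63878
Gain = 20 log₁₀(0.63878) ≈ -3.89 dB
∠G = 0.00° − 163.37° = -163.37°

-3.9 dB, -163.4°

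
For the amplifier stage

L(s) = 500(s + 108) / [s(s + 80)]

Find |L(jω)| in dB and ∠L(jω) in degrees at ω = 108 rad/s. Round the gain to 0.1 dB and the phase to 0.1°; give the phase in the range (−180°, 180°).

14.4 dB, -98.5°

At s = jω = j108:
zero (s+108): 108 + j108 → |·| = √(108²+108²) = √23328 ≈ 152.74, ∠ = arctan(108/108) ≈ 45.00°
pole (s+80): 80 + j108 → |·| = √(80²+108²) = √18064 ≈ 134.4, ∠ = arctan(108/80) ≈ 53.47°
pole at origin: |s| = 108, ∠ = 90.00° (in denominator)
|L| = 500 · 152.74 / 14515 ≈ 5.2615
Gain = 20 log₁₀(5.2615) ≈ 14.42 dB
∠L = 45.00° − 143.47° = -98.47°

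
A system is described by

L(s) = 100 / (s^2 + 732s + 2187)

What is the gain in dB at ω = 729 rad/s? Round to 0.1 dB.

-77.5 dB

Substitute s = j729:
Numerator: 100 = 100 + j0
Denominator: (j729)^2 + 732(j729) + 2187 = -529254 + j533628
|N| = √(100² + 0²) ≈ 100, ∠N ≈ 0.00°
|D| = √(529254² + 533628²) ≈ 7.5158e+05, ∠D ≈ 134.76°
|L| = 100 / 7.5158e+05 ≈ 0.00013305
Gain = 20 log₁₀(0.00013305) ≈ -77.52 dB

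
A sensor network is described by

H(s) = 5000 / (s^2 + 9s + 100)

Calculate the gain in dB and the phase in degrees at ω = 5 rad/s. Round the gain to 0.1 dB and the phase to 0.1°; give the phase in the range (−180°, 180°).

At s = jω = j5:
quadratic: (j5)² + 9·j5 + 100 = 75 + j45 → |·| ≈ 87.464, ∠ ≈ 30.96°
|H| = 5000 / 87.464 ≈ 57.166
Gain = 20 log₁₀(57.166) ≈ 35.14 dB
∠H = 0.00° − 30.96° = -30.96°

35.1 dB, -31.0°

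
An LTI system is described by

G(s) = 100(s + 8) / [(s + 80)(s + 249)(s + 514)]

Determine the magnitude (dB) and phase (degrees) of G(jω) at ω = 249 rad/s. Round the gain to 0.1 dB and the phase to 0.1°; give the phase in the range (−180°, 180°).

At s = jω = j249:
zero (s+8): 8 + j249 → |·| = √(8²+249²) = √62065 ≈ 249.13, ∠ = arctan(249/8) ≈ 88.16°
pole (s+80): 80 + j249 → |·| = √(80²+249²) = √68401 ≈ 261.54, ∠ = arctan(249/80) ≈ 72.19°
pole (s+249): 249 + j249 → |·| = √(249²+249²) = √124002 ≈ 352.14, ∠ = arctan(249/249) ≈ 45.00°
pole (s+514): 514 + j249 → |·| = √(514²+249²) = √326197 ≈ 571.14, ∠ = arctan(249/514) ≈ 25.85°
|G| = 100 · 249.13 / 5.2601e+07 ≈ 0.00047362
Gain = 20 log₁₀(0.00047362) ≈ -66.49 dB
∠G = 88.16° − 143.04° = -54.88°

-66.5 dB, -54.9°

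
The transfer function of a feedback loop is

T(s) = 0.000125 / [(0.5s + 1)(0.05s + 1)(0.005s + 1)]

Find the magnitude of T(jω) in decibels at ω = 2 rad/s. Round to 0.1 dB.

At ω = 2 rad/s:
pole (1 + j2·0.5) = 1 + j1 → |·| ≈ 1.4142, ∠ ≈ 45.00°
pole (1 + j2·0.05) = 1 + j0.1 → |·| ≈ 1.005, ∠ ≈ 5.71°
pole (1 + j2·0.005) = 1 + j0.01 → |·| ≈ 1, ∠ ≈ 0.57°
|T| = 0.000125 · 1 / (1.4142 · 1.005 · 1) ≈ 8.7949e-05
Gain = 20 log₁₀(8.7949e-05) ≈ -81.12 dB

-81.1 dB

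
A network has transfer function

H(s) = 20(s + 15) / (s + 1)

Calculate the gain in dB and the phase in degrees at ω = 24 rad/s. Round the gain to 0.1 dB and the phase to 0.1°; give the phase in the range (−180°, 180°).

At s = jω = j24:
zero (s+15): 15 + j24 → |·| = √(15²+24²) = √801 ≈ 28.302, ∠ = arctan(24/15) ≈ 57.99°
pole (s+1): 1 + j24 → |·| = √(1²+24²) = √577 ≈ 24.021, ∠ = arctan(24/1) ≈ 87.61°
|H| = 20 · 28.302 / 24.021 ≈ 23.564
Gain = 20 log₁₀(23.564) ≈ 27.44 dB
∠H = 57.99° − 87.61° = -29.62°

27.4 dB, -29.6°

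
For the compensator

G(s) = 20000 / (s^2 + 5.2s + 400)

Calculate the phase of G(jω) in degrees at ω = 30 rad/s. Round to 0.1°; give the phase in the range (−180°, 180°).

-162.7°

At s = jω = j30:
quadratic: (j30)² + 5.2·j30 + 400 = -500 + j156 → |·| ≈ 523.77, ∠ ≈ 162.67°
∠G = 0.00° − 162.67° = -162.67°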